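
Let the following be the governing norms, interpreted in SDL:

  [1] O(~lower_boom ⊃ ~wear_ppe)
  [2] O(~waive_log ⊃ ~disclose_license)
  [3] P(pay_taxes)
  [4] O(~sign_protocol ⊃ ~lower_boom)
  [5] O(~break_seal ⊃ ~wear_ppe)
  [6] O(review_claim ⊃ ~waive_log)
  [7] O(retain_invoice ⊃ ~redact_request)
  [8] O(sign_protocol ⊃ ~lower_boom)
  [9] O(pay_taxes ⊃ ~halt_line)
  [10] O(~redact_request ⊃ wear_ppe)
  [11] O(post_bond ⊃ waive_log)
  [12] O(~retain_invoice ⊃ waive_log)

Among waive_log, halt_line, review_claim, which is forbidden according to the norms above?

review_claim

By case analysis on ~sign_protocol: premise 4 gives O(~sign_protocol ⊃ ~lower_boom) and premise 8 gives O(sign_protocol ⊃ ~lower_boom), so O(~lower_boom) either way.
Premise 1 is O(~lower_boom ⊃ ~wear_ppe); since O(~lower_boom), deontic closure gives O(~wear_ppe).
Premise 10, O(~redact_request ⊃ wear_ppe), contraposes to O(~wear_ppe ⊃ redact_request); with O(~wear_ppe) we get O(redact_request).
Premise 7, O(retain_invoice ⊃ ~redact_request), contraposes to O(redact_request ⊃ ~retain_invoice); with O(redact_request) we get O(~retain_invoice).
From O(~retain_invoice) and premise 12, O(~retain_invoice ⊃ waive_log), we obtain O(waive_log).
The contrapositive of premise 6 (O(review_claim ⊃ ~waive_log)) is O(waive_log ⊃ ~review_claim), and O(waive_log) is already established, so O(~review_claim).
So O(~review_claim) holds, i.e. review_claim is forbidden. None of the other listed options is forbidden under the premises.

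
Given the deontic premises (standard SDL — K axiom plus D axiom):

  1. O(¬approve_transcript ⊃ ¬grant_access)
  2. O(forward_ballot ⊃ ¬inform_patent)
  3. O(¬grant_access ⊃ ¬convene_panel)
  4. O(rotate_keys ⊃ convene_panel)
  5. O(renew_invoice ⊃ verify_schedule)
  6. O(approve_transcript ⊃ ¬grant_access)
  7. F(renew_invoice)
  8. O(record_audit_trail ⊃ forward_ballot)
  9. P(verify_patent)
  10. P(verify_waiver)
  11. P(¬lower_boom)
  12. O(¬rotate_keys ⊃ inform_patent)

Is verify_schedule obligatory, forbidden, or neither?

Premise 5 is O(renew_invoice ⊃ verify_schedule), but O(renew_invoice) is not derivable from the premises, so it does not yield O(verify_schedule).
No premise or chain of K-axiom applications forces O(verify_schedule), and none forces O(¬verify_schedule). So verify_schedule is neither obligatory nor forbidden under these norms.

Neither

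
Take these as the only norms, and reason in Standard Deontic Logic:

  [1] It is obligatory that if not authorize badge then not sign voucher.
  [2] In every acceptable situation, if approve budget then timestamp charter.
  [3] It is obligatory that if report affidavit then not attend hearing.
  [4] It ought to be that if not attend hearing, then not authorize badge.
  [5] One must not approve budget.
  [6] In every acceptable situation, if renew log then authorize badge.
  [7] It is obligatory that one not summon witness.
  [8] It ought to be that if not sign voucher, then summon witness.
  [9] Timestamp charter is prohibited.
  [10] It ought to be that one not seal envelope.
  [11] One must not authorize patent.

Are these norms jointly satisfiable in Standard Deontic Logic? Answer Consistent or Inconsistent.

Consistent

Premise 2 is O(approve_budget → timestamp_charter), but O(approve_budget) is not derivable from the premises, so it does not yield O(timestamp_charter).
So O(timestamp_charter) is not derivable, and the apparent clash with O(¬timestamp_charter) does not arise.
A world satisfying every obligation exists (e.g. approve_budget=false, attend_hearing=true, authorize_badge=true, authorize_patent=false, renew_log=false, report_affidavit=false, seal_envelope=false, sign_voucher=true, summon_witness=false, timestamp_charter=false); no atom is both obligatory and forbidden, so the set is consistent.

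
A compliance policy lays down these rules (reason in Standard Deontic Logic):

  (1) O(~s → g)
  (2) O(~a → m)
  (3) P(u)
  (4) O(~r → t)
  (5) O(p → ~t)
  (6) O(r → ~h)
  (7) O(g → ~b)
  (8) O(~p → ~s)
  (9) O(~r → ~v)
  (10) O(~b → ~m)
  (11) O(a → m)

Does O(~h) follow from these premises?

Yes

By case analysis on ~a: premise 2 gives O(~a → m) and premise 11 gives O(a → m), so O(m) either way.
Premise 10 is O(~b → ~m); contrapositively O(m → b). Since O(m) holds, K gives O(b).
Premise 7 is O(g → ~b); contrapositively O(b → ~g). Since O(b) holds, K gives O(~g).
Premise 1, O(~s → g), contraposes to O(~g → s); with O(~g) we get O(s).
The contrapositive of premise 8 (O(~p → ~s)) is O(s → p), and O(s) is already established, so O(p).
With premise 5, O(p → ~t), the K-axiom yields O(~t).
Premise 4, O(~r → t), contraposes to O(~t → r); with O(~t) we get O(r).
Applying K to premise 6 (O(r → ~h)) and O(r) yields O(~h).
Premises 3, 9 do not contribute to this derivation.
So O(~h) follows.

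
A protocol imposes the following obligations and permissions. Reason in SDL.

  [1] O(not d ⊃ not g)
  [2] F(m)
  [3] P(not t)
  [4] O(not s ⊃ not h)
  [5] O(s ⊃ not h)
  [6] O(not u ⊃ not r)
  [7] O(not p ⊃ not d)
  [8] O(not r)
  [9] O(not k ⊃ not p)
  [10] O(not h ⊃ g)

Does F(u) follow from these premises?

Premise 6 is O(not u ⊃ not r); even if O(not r) held, inferring O(not u) would be affirming the consequent — invalid.
No other premise forces O(not u). An ideal world satisfying every premise can still have u true, so F(u) is not derivable.

No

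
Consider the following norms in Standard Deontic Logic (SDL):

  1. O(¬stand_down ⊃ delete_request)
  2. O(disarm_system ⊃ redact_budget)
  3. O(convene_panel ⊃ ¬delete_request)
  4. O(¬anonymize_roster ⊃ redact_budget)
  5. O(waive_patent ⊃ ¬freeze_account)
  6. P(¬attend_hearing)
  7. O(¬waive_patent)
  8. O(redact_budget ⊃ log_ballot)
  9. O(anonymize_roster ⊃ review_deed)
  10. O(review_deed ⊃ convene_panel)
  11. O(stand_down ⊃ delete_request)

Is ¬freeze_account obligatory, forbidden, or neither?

Neither

Premise 5 is O(waive_patent ⊃ ¬freeze_account), but O(waive_patent) is not derivable from the premises, so it does not yield O(¬freeze_account).
No premise or chain of K-axiom applications forces O(¬freeze_account), and none forces O(freeze_account). So ¬freeze_account is neither obligatory nor forbidden under these norms.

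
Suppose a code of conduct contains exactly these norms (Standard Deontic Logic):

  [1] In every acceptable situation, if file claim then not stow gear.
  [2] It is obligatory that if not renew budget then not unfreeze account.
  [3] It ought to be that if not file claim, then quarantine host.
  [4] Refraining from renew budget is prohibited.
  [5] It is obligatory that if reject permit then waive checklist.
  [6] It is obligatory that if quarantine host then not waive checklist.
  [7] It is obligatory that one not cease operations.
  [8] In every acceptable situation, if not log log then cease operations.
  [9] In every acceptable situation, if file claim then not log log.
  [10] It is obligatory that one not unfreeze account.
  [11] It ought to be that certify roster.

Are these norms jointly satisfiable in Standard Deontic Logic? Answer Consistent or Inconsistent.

Premise 2 is O(¬renew_budget → ¬unfreeze_account); even if O(¬unfreeze_account) held, inferring O(¬renew_budget) would be affirming the consequent — invalid.
So O(¬renew_budget) is not derivable, and the apparent clash with O(renew_budget) does not arise.
A world satisfying every obligation exists (e.g. cease_operations=false, certify_roster=true, file_claim=false, log_log=true, quarantine_host=true, reject_permit=false, renew_budget=true, stow_gear=false, unfreeze_account=false, waive_checklist=false); no atom is both obligatory and forbidden, so the set is consistent.

Consistent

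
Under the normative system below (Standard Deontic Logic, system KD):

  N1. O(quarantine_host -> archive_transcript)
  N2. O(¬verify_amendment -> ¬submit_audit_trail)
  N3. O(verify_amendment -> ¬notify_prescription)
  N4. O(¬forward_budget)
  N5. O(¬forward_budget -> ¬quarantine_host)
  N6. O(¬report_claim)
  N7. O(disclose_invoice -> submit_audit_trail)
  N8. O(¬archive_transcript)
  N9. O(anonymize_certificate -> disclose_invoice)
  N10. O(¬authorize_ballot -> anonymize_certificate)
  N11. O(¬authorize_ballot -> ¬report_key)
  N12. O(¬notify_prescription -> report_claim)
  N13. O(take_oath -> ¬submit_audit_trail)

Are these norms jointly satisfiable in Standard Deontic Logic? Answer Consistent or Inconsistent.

Consistent

Premise 1 is O(quarantine_host -> archive_transcript), but O(quarantine_host) is not derivable from the premises, so it does not yield O(archive_transcript).
So O(archive_transcript) is not derivable, and the apparent clash with O(¬archive_transcript) does not arise.
A world satisfying every obligation exists (e.g. anonymize_certificate=false, archive_transcript=false, authorize_ballot=true, disclose_invoice=false, forward_budget=false, notify_prescription=true, quarantine_host=false, report_claim=false, report_key=false, submit_audit_trail=false, take_oath=false, verify_amendment=false); no atom is both obligatory and forbidden, so the set is consistent.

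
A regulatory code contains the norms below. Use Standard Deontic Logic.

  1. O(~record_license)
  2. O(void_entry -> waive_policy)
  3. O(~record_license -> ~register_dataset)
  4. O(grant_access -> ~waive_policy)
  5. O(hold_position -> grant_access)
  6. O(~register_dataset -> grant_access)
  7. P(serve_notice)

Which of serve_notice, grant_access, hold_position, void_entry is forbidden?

void_entry

Premise 1 states O(~record_license) outright.
Premise 3 is O(~record_license -> ~register_dataset); since O(~record_license), deontic closure gives O(~register_dataset).
Applying K to premise 6 (O(~register_dataset -> grant_access)) and O(~register_dataset) yields O(grant_access).
With premise 4, O(grant_access -> ~waive_policy), the K-axiom yields O(~waive_policy).
The contrapositive of premise 2 (O(void_entry -> waive_policy)) is O(~waive_policy -> ~void_entry), and O(~waive_policy) is already established, so O(~void_entry).
So O(~void_entry) holds, i.e. void_entry is forbidden. None of the other listed options is forbidden under the premises.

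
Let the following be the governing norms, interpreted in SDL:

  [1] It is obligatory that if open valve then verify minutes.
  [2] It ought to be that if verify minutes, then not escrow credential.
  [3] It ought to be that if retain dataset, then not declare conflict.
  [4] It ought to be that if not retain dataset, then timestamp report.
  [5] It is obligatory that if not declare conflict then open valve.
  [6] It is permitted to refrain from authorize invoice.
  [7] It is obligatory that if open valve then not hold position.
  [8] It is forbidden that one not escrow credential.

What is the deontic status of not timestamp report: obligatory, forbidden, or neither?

Premise 8, F(¬escrow_credential), is equivalent to O(escrow_credential).
Premise 2, O(verify_minutes → ¬escrow_credential), contraposes to O(escrow_credential → ¬verify_minutes); with O(escrow_credential) we get O(¬verify_minutes).
Premise 1 is O(open_valve → verify_minutes); contrapositively O(¬verify_minutes → ¬open_valve). Since O(¬verify_minutes) holds, K gives O(¬open_valve).
Premise 5, O(¬declare_conflict → open_valve), contraposes to O(¬open_valve → declare_conflict); with O(¬open_valve) we get O(declare_conflict).
Premise 3 is O(retain_dataset → ¬declare_conflict); contrapositively O(declare_conflict → ¬retain_dataset). Since O(declare_conflict) holds, K gives O(¬retain_dataset).
Premise 4 is O(¬retain_dataset → timestamp_report); since O(¬retain_dataset), deontic closure gives O(timestamp_report).
Premises 6, 7 do not contribute to this derivation.
Thus O(timestamp_report), which is F(¬timestamp_report): ¬timestamp_report is forbidden.

Forbidden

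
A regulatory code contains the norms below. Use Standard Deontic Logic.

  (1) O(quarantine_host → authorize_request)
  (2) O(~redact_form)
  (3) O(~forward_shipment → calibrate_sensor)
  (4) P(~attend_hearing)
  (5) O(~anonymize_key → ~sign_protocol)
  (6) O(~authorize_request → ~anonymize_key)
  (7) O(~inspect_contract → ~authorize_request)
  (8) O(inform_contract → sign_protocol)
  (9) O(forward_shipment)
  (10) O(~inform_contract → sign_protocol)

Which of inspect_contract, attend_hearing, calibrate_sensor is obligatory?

Premises 10 and 8 are O(~inform_contract → sign_protocol) and O(inform_contract → sign_protocol); every ideal world satisfies ~inform_contract or inform_contract, so in either case sign_protocol holds — hence O(sign_protocol).
Premise 5 is O(~anonymize_key → ~sign_protocol); contrapositively O(sign_protocol → anonymize_key). Since O(sign_protocol) holds, K gives O(anonymize_key).
Premise 6, O(~authorize_request → ~anonymize_key), contraposes to O(anonymize_key → authorize_request); with O(anonymize_key) we get O(authorize_request).
Premise 7, O(~inspect_contract → ~authorize_request), contraposes to O(authorize_request → inspect_contract); with O(authorize_request) we get O(inspect_contract).
So O(inspect_contract) holds — inspect_contract is obligatory. None of the other listed options is made obligatory by any chain of premises.

inspect_contract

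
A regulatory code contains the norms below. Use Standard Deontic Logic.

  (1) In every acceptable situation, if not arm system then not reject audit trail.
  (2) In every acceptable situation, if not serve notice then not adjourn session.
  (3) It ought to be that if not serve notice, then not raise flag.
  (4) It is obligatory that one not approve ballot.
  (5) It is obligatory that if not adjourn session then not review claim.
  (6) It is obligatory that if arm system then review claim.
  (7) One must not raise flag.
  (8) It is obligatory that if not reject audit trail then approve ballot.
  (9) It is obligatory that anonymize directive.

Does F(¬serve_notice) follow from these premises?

Yes

Premise 4 gives O(¬approve_ballot).
Premise 8, O(¬reject_audit_trail → approve_ballot), contraposes to O(¬approve_ballot → reject_audit_trail); with O(¬approve_ballot) we get O(reject_audit_trail).
Premise 1 is O(¬arm_system → ¬reject_audit_trail); contrapositively O(reject_audit_trail → arm_system). Since O(reject_audit_trail) holds, K gives O(arm_system).
Applying K to premise 6 (O(arm_system → review_claim)) and O(arm_system) yields O(review_claim).
Premise 5, O(¬adjourn_session → ¬review_claim), contraposes to O(review_claim → adjourn_session); with O(review_claim) we get O(adjourn_session).
The contrapositive of premise 2 (O(¬serve_notice → ¬adjourn_session)) is O(adjourn_session → serve_notice), and O(adjourn_session) is already established, so O(serve_notice).
Premises 3, 7, 9 do not contribute to this derivation.
So O(serve_notice) holds, i.e. F(¬serve_notice). The claim follows.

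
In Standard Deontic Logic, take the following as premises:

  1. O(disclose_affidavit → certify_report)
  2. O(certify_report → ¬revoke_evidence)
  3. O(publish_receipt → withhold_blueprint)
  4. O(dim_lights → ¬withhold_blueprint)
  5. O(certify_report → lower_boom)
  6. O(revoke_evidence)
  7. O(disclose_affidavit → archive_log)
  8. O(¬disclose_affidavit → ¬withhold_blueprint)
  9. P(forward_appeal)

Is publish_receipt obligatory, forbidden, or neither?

Forbidden

Premise 6 states O(revoke_evidence) outright.
Premise 2, O(certify_report → ¬revoke_evidence), contraposes to O(revoke_evidence → ¬certify_report); with O(revoke_evidence) we get O(¬certify_report).
The contrapositive of premise 1 (O(disclose_affidavit → certify_report)) is O(¬certify_report → ¬disclose_affidavit), and O(¬certify_report) is already established, so O(¬disclose_affidavit).
From O(¬disclose_affidavit) and premise 8, O(¬disclose_affidavit → ¬withhold_blueprint), we obtain O(¬withhold_blueprint).
The contrapositive of premise 3 (O(publish_receipt → withhold_blueprint)) is O(¬withhold_blueprint → ¬publish_receipt), and O(¬withhold_blueprint) is already established, so O(¬publish_receipt).
Premises 4, 5, 7, 9 do not contribute to this derivation.
Thus O(¬publish_receipt), which is F(publish_receipt): publish_receipt is forbidden.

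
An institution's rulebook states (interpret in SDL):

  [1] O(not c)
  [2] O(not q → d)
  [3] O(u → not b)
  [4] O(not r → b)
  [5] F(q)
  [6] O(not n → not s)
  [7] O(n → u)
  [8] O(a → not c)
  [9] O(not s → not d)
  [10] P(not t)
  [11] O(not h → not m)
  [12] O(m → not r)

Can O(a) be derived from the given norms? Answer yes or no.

Premise 8 is O(a → not c); even if O(not c) held, inferring O(a) would be affirming the consequent — invalid.
No other premise forces O(a). An ideal world satisfying every premise can still have a false, so O(a) is not derivable.

No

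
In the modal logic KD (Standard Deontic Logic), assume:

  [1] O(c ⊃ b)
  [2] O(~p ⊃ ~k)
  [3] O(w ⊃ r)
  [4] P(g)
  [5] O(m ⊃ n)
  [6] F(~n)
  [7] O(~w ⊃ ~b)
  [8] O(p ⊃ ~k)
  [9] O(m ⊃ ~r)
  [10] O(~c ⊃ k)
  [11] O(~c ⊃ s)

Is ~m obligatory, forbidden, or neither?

By case analysis on ~p: premise 2 gives O(~p ⊃ ~k) and premise 8 gives O(p ⊃ ~k), so O(~k) either way.
Premise 10 is O(~c ⊃ k); contrapositively O(~k ⊃ c). Since O(~k) holds, K gives O(c).
With premise 1, O(c ⊃ b), the K-axiom yields O(b).
Premise 7 is O(~w ⊃ ~b); contrapositively O(b ⊃ w). Since O(b) holds, K gives O(w).
From O(w) and premise 3, O(w ⊃ r), we obtain O(r).
Premise 9 is O(m ⊃ ~r); contrapositively O(r ⊃ ~m). Since O(r) holds, K gives O(~m).
Premises 4, 5, 6, 11 do not contribute to this derivation.
Hence ~m is obligatory.

Obligatory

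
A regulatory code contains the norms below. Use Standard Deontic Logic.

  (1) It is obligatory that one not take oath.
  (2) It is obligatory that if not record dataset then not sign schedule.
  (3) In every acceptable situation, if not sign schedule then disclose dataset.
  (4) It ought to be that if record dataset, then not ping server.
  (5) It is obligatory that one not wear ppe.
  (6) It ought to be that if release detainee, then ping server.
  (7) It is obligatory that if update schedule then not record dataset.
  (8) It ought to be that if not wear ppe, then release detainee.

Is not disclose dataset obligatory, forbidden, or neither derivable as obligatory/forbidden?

From premise 5 we have O(¬wear_ppe).
Applying K to premise 8 (O(¬wear_ppe → release_detainee)) and O(¬wear_ppe) yields O(release_detainee).
With premise 6, O(release_detainee → ping_server), the K-axiom yields O(ping_server).
Premise 4 is O(record_dataset → ¬ping_server); contrapositively O(ping_server → ¬record_dataset). Since O(ping_server) holds, K gives O(¬record_dataset).
Premise 2 is O(¬record_dataset → ¬sign_schedule); since O(¬record_dataset), deontic closure gives O(¬sign_schedule).
With premise 3, O(¬sign_schedule → disclose_dataset), the K-axiom yields O(disclose_dataset).
Premises 1, 7 do not contribute to this derivation.
Thus O(disclose_dataset), which is F(¬disclose_dataset): ¬disclose_dataset is forbidden.

Forbidden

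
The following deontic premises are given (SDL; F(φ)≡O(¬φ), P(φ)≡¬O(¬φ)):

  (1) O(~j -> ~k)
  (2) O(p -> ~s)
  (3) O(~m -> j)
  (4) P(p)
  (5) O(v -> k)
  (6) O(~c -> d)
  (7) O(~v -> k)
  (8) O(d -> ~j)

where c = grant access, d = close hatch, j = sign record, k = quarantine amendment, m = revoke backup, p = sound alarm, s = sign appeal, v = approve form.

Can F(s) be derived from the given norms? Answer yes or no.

Premise 2 is O(p -> ~s), but O(p) is not derivable from the premises (the permission P(p) asserts only ~O(~p), not O(p)), so it does not yield O(~s).
No other premise forces O(~s). An ideal world satisfying every premise can still have s true, so F(s) is not derivable.

No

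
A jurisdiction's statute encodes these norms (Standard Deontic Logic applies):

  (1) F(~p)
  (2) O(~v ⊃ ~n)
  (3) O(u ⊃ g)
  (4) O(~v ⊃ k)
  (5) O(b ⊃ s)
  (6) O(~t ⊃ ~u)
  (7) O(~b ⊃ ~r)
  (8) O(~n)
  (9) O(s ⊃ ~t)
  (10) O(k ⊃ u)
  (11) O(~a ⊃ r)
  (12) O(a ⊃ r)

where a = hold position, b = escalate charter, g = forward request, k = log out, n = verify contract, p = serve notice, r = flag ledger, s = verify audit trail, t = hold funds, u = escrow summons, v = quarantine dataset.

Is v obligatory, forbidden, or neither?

Obligatory

Premises 12 and 11 cover both cases: O(a ⊃ r) and O(~a ⊃ r). Since a ∨ ~a is a tautology, O(r) follows.
Premise 7 is O(~b ⊃ ~r); contrapositively O(r ⊃ b). Since O(r) holds, K gives O(b).
From O(b) and premise 5, O(b ⊃ s), we obtain O(s).
From O(s) and premise 9, O(s ⊃ ~t), we obtain O(~t).
Applying K to premise 6 (O(~t ⊃ ~u)) and O(~t) yields O(~u).
Premise 10 is O(k ⊃ u); contrapositively O(~u ⊃ ~k). Since O(~u) holds, K gives O(~k).
Premise 4 is O(~v ⊃ k); contrapositively O(~k ⊃ v). Since O(~k) holds, K gives O(v).
Premises 1, 2, 3, 8 do not contribute to this derivation.
Hence v is obligatory.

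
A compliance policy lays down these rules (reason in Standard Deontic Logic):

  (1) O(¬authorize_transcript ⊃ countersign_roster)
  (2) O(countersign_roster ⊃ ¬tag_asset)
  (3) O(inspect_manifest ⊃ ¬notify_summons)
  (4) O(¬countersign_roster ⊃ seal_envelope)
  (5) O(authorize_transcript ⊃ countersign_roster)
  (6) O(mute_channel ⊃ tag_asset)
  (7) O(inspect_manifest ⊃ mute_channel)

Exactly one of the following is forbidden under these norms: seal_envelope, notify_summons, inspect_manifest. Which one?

Premises 5 and 1 cover both cases: O(authorize_transcript ⊃ countersign_roster) and O(¬authorize_transcript ⊃ countersign_roster). Since authorize_transcript ∨ ¬authorize_transcript is a tautology, O(countersign_roster) follows.
Applying K to premise 2 (O(countersign_roster ⊃ ¬tag_asset)) and O(countersign_roster) yields O(¬tag_asset).
The contrapositive of premise 6 (O(mute_channel ⊃ tag_asset)) is O(¬tag_asset ⊃ ¬mute_channel), and O(¬tag_asset) is already established, so O(¬mute_channel).
The contrapositive of premise 7 (O(inspect_manifest ⊃ mute_channel)) is O(¬mute_channel ⊃ ¬inspect_manifest), and O(¬mute_channel) is already established, so O(¬inspect_manifest).
So O(¬inspect_manifest) holds, i.e. inspect_manifest is forbidden. None of the other listed options is forbidden under the premises.

inspect_manifest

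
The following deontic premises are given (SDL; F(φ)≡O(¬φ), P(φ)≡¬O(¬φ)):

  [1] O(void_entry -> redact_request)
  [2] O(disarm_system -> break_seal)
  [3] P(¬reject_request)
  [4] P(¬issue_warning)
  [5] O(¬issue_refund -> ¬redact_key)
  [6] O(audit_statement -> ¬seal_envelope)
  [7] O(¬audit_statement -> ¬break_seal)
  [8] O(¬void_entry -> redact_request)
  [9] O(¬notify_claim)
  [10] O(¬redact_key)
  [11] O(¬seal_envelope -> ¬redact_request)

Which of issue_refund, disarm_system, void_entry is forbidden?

Premises 1 and 8 are O(void_entry -> redact_request) and O(¬void_entry -> redact_request); every ideal world satisfies void_entry or ¬void_entry, so in either case redact_request holds — hence O(redact_request).
Premise 11 is O(¬seal_envelope -> ¬redact_request); contrapositively O(redact_request -> seal_envelope). Since O(redact_request) holds, K gives O(seal_envelope).
Premise 6 is O(audit_statement -> ¬seal_envelope); contrapositively O(seal_envelope -> ¬audit_statement). Since O(seal_envelope) holds, K gives O(¬audit_statement).
Premise 7 is O(¬audit_statement -> ¬break_seal); since O(¬audit_statement), deontic closure gives O(¬break_seal).
The contrapositive of premise 2 (O(disarm_system -> break_seal)) is O(¬break_seal -> ¬disarm_system), and O(¬break_seal) is already established, so O(¬disarm_system).
So O(¬disarm_system) holds, i.e. disarm_system is forbidden. None of the other listed options is forbidden under the premises.

disarm_system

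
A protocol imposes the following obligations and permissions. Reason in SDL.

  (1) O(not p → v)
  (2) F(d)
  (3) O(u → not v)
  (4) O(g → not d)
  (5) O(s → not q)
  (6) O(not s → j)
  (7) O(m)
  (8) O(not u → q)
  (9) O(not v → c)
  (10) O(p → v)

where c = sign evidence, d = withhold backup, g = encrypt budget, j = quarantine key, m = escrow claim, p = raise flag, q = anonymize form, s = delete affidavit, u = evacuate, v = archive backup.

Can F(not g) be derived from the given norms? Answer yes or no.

No

Premise 4 is O(g → not d); even if O(not d) held, inferring O(g) would be affirming the consequent — invalid.
No other premise forces O(g). An ideal world satisfying every premise can still have not g true, so F(not g) is not derivable.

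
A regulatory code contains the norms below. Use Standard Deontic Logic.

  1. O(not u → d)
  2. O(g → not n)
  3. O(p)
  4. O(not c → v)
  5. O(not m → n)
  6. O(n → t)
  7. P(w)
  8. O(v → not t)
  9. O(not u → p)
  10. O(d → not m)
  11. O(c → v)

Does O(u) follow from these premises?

Premises 4 and 11 are O(not c → v) and O(c → v); every ideal world satisfies not c or c, so in either case v holds — hence O(v).
With premise 8, O(v → not t), the K-axiom yields O(not t).
Premise 6 is O(n → t); contrapositively O(not t → not n). Since O(not t) holds, K gives O(not n).
The contrapositive of premise 5 (O(not m → n)) is O(not n → m), and O(not n) is already established, so O(m).
Premise 10 is O(d → not m); contrapositively O(m → not d). Since O(m) holds, K gives O(not d).
The contrapositive of premise 1 (O(not u → d)) is O(not d → u), and O(not d) is already established, so O(u).
Premises 2, 3, 7, 9 do not contribute to this derivation.
So O(u) follows.

Yes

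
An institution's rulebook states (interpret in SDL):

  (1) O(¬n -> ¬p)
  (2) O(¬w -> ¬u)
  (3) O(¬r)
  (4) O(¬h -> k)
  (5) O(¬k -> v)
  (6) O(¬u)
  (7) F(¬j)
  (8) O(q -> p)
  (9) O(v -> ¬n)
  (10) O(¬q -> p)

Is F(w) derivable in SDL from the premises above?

Premise 2 is O(¬w -> ¬u); even if O(¬u) held, inferring O(¬w) would be affirming the consequent — invalid.
No other premise forces O(¬w). An ideal world satisfying every premise can still have w true, so F(w) is not derivable.

No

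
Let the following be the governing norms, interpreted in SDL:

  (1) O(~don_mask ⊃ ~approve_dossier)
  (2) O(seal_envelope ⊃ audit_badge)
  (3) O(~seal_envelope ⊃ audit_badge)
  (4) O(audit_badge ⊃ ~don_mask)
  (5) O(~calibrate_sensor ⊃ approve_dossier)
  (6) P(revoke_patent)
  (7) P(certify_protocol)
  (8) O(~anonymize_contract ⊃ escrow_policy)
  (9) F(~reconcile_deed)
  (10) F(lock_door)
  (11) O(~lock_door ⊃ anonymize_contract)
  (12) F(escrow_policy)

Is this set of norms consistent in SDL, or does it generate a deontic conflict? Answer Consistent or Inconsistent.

Consistent

Premise 8 is O(~anonymize_contract ⊃ escrow_policy), but O(~anonymize_contract) is not derivable from the premises, so it does not yield O(escrow_policy).
So O(escrow_policy) is not derivable, and the apparent clash with O(~escrow_policy) does not arise.
A world satisfying every obligation exists (e.g. anonymize_contract=true, approve_dossier=false, audit_badge=true, calibrate_sensor=true, certify_protocol=false, don_mask=false, escrow_policy=false, lock_door=false, reconcile_deed=true, revoke_patent=false, seal_envelope=false); no atom is both obligatory and forbidden, so the set is consistent.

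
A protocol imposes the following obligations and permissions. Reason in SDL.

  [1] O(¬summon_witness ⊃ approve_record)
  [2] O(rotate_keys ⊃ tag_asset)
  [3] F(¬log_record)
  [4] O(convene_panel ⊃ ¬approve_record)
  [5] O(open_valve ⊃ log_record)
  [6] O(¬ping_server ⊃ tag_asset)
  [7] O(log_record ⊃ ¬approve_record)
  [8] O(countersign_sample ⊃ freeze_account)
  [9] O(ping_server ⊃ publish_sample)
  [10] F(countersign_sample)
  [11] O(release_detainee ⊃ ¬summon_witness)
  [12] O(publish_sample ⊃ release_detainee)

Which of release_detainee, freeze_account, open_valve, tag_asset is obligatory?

tag_asset

Premise 3 is F(¬log_record), i.e. O(log_record).
Applying K to premise 7 (O(log_record ⊃ ¬approve_record)) and O(log_record) yields O(¬approve_record).
The contrapositive of premise 1 (O(¬summon_witness ⊃ approve_record)) is O(¬approve_record ⊃ summon_witness), and O(¬approve_record) is already established, so O(summon_witness).
Premise 11, O(release_detainee ⊃ ¬summon_witness), contraposes to O(summon_witness ⊃ ¬release_detainee); with O(summon_witness) we get O(¬release_detainee).
Premise 12, O(publish_sample ⊃ release_detainee), contraposes to O(¬release_detainee ⊃ ¬publish_sample); with O(¬release_detainee) we get O(¬publish_sample).
Premise 9 is O(ping_server ⊃ publish_sample); contrapositively O(¬publish_sample ⊃ ¬ping_server). Since O(¬publish_sample) holds, K gives O(¬ping_server).
Applying K to premise 6 (O(¬ping_server ⊃ tag_asset)) and O(¬ping_server) yields O(tag_asset).
So O(tag_asset) holds — tag_asset is obligatory. None of the other listed options is made obligatory by any chain of premises.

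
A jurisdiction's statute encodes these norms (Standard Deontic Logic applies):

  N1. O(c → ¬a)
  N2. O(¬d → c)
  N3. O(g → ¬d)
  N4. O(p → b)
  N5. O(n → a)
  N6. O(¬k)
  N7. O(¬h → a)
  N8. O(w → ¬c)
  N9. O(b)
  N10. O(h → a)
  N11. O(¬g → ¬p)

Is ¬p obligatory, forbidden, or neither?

Premises 10 and 7 are O(h → a) and O(¬h → a); every ideal world satisfies h or ¬h, so in either case a holds — hence O(a).
The contrapositive of premise 1 (O(c → ¬a)) is O(a → ¬c), and O(a) is already established, so O(¬c).
The contrapositive of premise 2 (O(¬d → c)) is O(¬c → d), and O(¬c) is already established, so O(d).
The contrapositive of premise 3 (O(g → ¬d)) is O(d → ¬g), and O(d) is already established, so O(¬g).
Premise 11 is O(¬g → ¬p); since O(¬g), deontic closure gives O(¬p).
Premises 4, 5, 6, 8, 9 do not contribute to this derivation.
Hence ¬p is obligatory.

Obligatory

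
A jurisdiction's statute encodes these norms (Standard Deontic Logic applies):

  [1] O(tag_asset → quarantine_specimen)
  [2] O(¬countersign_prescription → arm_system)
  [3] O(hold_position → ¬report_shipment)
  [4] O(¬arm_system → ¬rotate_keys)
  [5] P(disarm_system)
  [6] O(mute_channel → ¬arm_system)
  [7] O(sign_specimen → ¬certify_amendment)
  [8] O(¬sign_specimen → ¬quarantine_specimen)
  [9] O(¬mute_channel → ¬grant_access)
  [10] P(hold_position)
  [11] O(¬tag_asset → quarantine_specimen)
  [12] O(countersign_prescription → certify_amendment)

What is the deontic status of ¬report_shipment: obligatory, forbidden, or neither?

Neither

Premise 3 is O(hold_position → ¬report_shipment), but O(hold_position) is not derivable from the premises (the permission P(hold_position) asserts only ¬O(¬hold_position), not O(hold_position)), so it does not yield O(¬report_shipment).
No premise or chain of K-axiom applications forces O(¬report_shipment), and none forces O(report_shipment). So ¬report_shipment is neither obligatory nor forbidden under these norms.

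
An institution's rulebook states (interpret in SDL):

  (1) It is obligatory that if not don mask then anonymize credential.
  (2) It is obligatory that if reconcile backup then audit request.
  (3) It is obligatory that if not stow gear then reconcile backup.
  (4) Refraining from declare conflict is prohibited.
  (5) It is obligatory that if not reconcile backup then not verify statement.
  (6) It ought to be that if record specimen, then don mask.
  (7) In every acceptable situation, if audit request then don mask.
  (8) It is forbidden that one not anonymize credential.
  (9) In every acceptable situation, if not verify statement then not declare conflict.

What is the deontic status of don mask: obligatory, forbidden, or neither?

Obligatory

Premise 4, F(¬declare_conflict), is equivalent to O(declare_conflict).
The contrapositive of premise 9 (O(¬verify_statement → ¬declare_conflict)) is O(declare_conflict → verify_statement), and O(declare_conflict) is already established, so O(verify_statement).
Premise 5, O(¬reconcile_backup → ¬verify_statement), contraposes to O(verify_statement → reconcile_backup); with O(verify_statement) we get O(reconcile_backup).
From O(reconcile_backup) and premise 2, O(reconcile_backup → audit_request), we obtain O(audit_request).
With premise 7, O(audit_request → don_mask), the K-axiom yields O(don_mask).
Premises 1, 3, 6, 8 do not contribute to this derivation.
Hence don_mask is obligatory.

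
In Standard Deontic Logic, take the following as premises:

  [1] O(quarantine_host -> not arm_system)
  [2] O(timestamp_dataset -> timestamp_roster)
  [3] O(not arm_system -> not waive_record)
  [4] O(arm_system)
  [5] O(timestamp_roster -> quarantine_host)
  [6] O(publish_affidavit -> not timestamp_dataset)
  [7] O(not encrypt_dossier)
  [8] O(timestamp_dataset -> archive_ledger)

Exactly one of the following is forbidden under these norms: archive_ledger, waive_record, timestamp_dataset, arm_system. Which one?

timestamp_dataset

Premise 4 states O(arm_system) outright.
Premise 1 is O(quarantine_host -> not arm_system); contrapositively O(arm_system -> not quarantine_host). Since O(arm_system) holds, K gives O(not quarantine_host).
The contrapositive of premise 5 (O(timestamp_roster -> quarantine_host)) is O(not quarantine_host -> not timestamp_roster), and O(not quarantine_host) is already established, so O(not timestamp_roster).
The contrapositive of premise 2 (O(timestamp_dataset -> timestamp_roster)) is O(not timestamp_roster -> not timestamp_dataset), and O(not timestamp_roster) is already established, so O(not timestamp_dataset).
So O(not timestamp_dataset) holds, i.e. timestamp_dataset is forbidden. None of the other listed options is forbidden under the premises.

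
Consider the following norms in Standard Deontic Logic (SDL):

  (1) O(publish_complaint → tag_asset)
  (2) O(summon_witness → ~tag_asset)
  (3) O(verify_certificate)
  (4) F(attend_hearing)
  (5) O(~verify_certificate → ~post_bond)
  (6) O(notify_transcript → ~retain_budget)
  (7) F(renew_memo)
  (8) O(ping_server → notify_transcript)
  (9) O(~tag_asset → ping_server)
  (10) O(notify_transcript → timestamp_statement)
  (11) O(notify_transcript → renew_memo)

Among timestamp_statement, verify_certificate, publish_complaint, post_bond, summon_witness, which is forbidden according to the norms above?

summon_witness

Premise 7, F(renew_memo), is equivalent to O(~renew_memo).
The contrapositive of premise 11 (O(notify_transcript → renew_memo)) is O(~renew_memo → ~notify_transcript), and O(~renew_memo) is already established, so O(~notify_transcript).
Premise 8, O(ping_server → notify_transcript), contraposes to O(~notify_transcript → ~ping_server); with O(~notify_transcript) we get O(~ping_server).
The contrapositive of premise 9 (O(~tag_asset → ping_server)) is O(~ping_server → tag_asset), and O(~ping_server) is already established, so O(tag_asset).
Premise 2 is O(summon_witness → ~tag_asset); contrapositively O(tag_asset → ~summon_witness). Since O(tag_asset) holds, K gives O(~summon_witness).
So O(~summon_witness) holds, i.e. summon_witness is forbidden. None of the other listed options is forbidden under the premises.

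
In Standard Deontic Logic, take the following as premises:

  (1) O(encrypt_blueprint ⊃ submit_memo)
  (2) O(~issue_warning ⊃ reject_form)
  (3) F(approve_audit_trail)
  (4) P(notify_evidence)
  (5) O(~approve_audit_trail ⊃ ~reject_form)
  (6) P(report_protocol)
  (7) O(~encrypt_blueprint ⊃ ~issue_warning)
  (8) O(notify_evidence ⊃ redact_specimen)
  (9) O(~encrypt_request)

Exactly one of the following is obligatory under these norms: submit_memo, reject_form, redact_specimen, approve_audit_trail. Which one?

submit_memo

Premise 3, F(approve_audit_trail), is equivalent to O(~approve_audit_trail).
Applying K to premise 5 (O(~approve_audit_trail ⊃ ~reject_form)) and O(~approve_audit_trail) yields O(~reject_form).
Premise 2, O(~issue_warning ⊃ reject_form), contraposes to O(~reject_form ⊃ issue_warning); with O(~reject_form) we get O(issue_warning).
The contrapositive of premise 7 (O(~encrypt_blueprint ⊃ ~issue_warning)) is O(issue_warning ⊃ encrypt_blueprint), and O(issue_warning) is already established, so O(encrypt_blueprint).
From O(encrypt_blueprint) and premise 1, O(encrypt_blueprint ⊃ submit_memo), we obtain O(submit_memo).
So O(submit_memo) holds — submit_memo is obligatory. None of the other listed options is made obligatory by any chain of premises.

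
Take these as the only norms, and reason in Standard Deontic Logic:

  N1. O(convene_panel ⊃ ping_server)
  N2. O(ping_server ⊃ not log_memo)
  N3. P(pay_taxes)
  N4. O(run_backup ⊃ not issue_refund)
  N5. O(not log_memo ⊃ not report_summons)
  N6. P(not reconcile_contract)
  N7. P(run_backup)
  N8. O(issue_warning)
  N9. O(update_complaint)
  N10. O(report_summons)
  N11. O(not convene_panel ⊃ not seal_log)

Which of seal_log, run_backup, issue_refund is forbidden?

seal_log

Premise 10 gives O(report_summons).
The contrapositive of premise 5 (O(not log_memo ⊃ not report_summons)) is O(report_summons ⊃ log_memo), and O(report_summons) is already established, so O(log_memo).
Premise 2, O(ping_server ⊃ not log_memo), contraposes to O(log_memo ⊃ not ping_server); with O(log_memo) we get O(not ping_server).
The contrapositive of premise 1 (O(convene_panel ⊃ ping_server)) is O(not ping_server ⊃ not convene_panel), and O(not ping_server) is already established, so O(not convene_panel).
From O(not convene_panel) and premise 11, O(not convene_panel ⊃ not seal_log), we obtain O(not seal_log).
So O(not seal_log) holds, i.e. seal_log is forbidden. None of the other listed options is forbidden under the premises.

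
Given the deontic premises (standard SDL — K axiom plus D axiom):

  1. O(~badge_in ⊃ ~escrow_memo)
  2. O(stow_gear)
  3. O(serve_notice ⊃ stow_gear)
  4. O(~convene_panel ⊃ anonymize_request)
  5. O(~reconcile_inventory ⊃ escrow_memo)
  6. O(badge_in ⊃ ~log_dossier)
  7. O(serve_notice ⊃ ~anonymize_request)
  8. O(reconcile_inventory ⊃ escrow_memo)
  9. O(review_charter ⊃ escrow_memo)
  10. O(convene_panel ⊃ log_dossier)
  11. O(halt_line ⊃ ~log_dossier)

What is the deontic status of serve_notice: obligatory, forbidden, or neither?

Premises 8 and 5 cover both cases: O(reconcile_inventory ⊃ escrow_memo) and O(~reconcile_inventory ⊃ escrow_memo). Since reconcile_inventory ∨ ~reconcile_inventory is a tautology, O(escrow_memo) follows.
Premise 1, O(~badge_in ⊃ ~escrow_memo), contraposes to O(escrow_memo ⊃ badge_in); with O(escrow_memo) we get O(badge_in).
From O(badge_in) and premise 6, O(badge_in ⊃ ~log_dossier), we obtain O(~log_dossier).
Premise 10 is O(convene_panel ⊃ log_dossier); contrapositively O(~log_dossier ⊃ ~convene_panel). Since O(~log_dossier) holds, K gives O(~convene_panel).
With premise 4, O(~convene_panel ⊃ anonymize_request), the K-axiom yields O(anonymize_request).
The contrapositive of premise 7 (O(serve_notice ⊃ ~anonymize_request)) is O(anonymize_request ⊃ ~serve_notice), and O(anonymize_request) is already established, so O(~serve_notice).
Premises 2, 3, 9, 11 do not contribute to this derivation.
Thus O(~serve_notice), which is F(serve_notice): serve_notice is forbidden.

Forbidden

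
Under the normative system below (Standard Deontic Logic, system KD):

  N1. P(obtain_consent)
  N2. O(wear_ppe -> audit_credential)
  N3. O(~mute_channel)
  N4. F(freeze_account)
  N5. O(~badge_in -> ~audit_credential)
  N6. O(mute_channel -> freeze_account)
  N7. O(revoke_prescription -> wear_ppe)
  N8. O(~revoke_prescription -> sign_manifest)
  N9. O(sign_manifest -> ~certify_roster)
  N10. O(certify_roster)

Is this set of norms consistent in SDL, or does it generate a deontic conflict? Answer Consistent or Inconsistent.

Premise 6 is O(mute_channel -> freeze_account), but O(mute_channel) is not derivable from the premises, so it does not yield O(freeze_account).
So O(freeze_account) is not derivable, and the apparent clash with O(~freeze_account) does not arise.
A world satisfying every obligation exists (e.g. audit_credential=true, badge_in=true, certify_roster=true, freeze_account=false, mute_channel=false, obtain_consent=false, revoke_prescription=true, sign_manifest=false, wear_ppe=true); no atom is both obligatory and forbidden, so the set is consistent.

Consistent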